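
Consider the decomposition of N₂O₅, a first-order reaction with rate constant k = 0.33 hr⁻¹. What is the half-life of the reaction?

2.1 hr

Step 1: For a first-order reaction, t₁/₂ = ln(2)/k
Step 2: t₁/₂ = ln(2)/0.33
Step 3: t₁/₂ = 0.6931/0.33 = 2.1 hr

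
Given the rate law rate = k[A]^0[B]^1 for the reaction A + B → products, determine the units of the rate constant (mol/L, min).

min⁻¹

Step 1: Overall order = 0 + 1 = 1.
Step 2: rate has units mol/L·min⁻¹; [A]^0[B]^1 has units (mol/L)^1.
Step 3: k = rate/([A]^0[B]^1), so units of k = (mol/L)^(1-1)·min⁻¹ = min⁻¹.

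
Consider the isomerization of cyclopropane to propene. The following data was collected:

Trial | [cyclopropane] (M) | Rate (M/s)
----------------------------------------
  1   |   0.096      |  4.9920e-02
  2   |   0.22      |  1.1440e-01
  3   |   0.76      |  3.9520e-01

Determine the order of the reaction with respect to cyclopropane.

first order (1)

Step 1: Compare trials to find order n where rate₂/rate₁ = ([cyclopropane]₂/[cyclopropane]₁)^n
Step 2: rate₂/rate₁ = 1.1440e-01/4.9920e-02 = 2.292
Step 3: [cyclopropane]₂/[cyclopropane]₁ = 0.22/0.096 = 2.292
Step 4: n = ln(2.292)/ln(2.292) = 1.00 ≈ 1
Step 5: The reaction is first order in cyclopropane.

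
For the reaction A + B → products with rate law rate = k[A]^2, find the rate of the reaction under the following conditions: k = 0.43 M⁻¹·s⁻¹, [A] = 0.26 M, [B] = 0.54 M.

0.02907 M/s

Step 1: The rate law is rate = k[A]^2
Step 2: Note that the rate does not depend on [B] (zero order in B).
Step 3: rate = 0.43 × (0.26)^2 = 0.029068 M/s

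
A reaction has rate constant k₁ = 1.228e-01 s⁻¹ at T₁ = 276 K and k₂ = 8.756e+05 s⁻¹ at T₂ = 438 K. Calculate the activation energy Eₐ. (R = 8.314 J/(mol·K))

97.9 kJ/mol

Step 1: Use the two-temperature Arrhenius form: ln(k₂/k₁) = -Eₐ/R × (1/T₂ - 1/T₁)
Step 2: ln(k₂/k₁) = ln(8.756e+05/1.228e-01) = ln(7.13029e+06) = 15.7799
Step 3: 1/T₂ - 1/T₁ = 1/438 - 1/276 = -1.340083e-03 K⁻¹
Step 4: Eₐ = -R × ln(k₂/k₁) / (1/T₂ - 1/T₁) = -8.314 × 15.7799 / -1.340083e-03
Step 5: Eₐ = 9.7900e+04 J/mol = 97.9 kJ/mol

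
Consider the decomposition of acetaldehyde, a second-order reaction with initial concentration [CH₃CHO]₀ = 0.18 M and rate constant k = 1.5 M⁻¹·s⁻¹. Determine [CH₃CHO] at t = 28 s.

0.02103 M

Step 1: For a second-order reaction: 1/[CH₃CHO] = 1/[CH₃CHO]₀ + kt
Step 2: 1/[CH₃CHO] = 1/0.18 + 1.5 × 28
Step 3: 1/[CH₃CHO] = 5.556 + 42 = 47.56
Step 4: [CH₃CHO] = 1/47.56 = 0.02103 M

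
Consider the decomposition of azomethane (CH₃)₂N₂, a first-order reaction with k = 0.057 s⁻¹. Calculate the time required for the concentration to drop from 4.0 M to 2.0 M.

12.16 s

Step 1: For first-order: t = ln([azomethane]₀/[azomethane])/k
Step 2: t = ln(4.0/2.0)/0.057
Step 3: t = ln(2)/0.057
Step 4: t = 0.6931/0.057 = 12.16 s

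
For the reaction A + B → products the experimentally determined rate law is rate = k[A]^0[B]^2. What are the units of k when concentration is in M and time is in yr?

M⁻¹·yr⁻¹

Step 1: Overall order = 0 + 2 = 2.
Step 2: rate has units M·yr⁻¹; [A]^0[B]^2 has units M^2.
Step 3: k = rate/([A]^0[B]^2), so units of k = M^(1-2)·yr⁻¹ = M⁻¹·yr⁻¹.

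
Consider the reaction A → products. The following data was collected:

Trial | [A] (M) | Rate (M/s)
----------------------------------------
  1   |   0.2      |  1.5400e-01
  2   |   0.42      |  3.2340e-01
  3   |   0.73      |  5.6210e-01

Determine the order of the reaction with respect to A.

first order (1)

Step 1: Compare trials to find order n where rate₂/rate₁ = ([A]₂/[A]₁)^n
Step 2: rate₂/rate₁ = 3.2340e-01/1.5400e-01 = 2.1
Step 3: [A]₂/[A]₁ = 0.42/0.2 = 2.1
Step 4: n = ln(2.1)/ln(2.1) = 1.00 ≈ 1
Step 5: The reaction is first order in A.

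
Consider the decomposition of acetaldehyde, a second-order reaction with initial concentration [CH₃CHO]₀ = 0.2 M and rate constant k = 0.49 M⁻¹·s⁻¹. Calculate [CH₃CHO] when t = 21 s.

0.0654 M

Step 1: For a second-order reaction: 1/[CH₃CHO] = 1/[CH₃CHO]₀ + kt
Step 2: 1/[CH₃CHO] = 1/0.2 + 0.49 × 21
Step 3: 1/[CH₃CHO] = 5 + 10.29 = 15.29
Step 4: [CH₃CHO] = 1/15.29 = 0.0654 M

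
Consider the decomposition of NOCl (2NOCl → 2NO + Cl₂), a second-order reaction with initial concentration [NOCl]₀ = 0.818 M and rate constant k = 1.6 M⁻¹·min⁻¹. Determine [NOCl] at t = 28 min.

0.02173 M

Step 1: For a second-order reaction: 1/[NOCl] = 1/[NOCl]₀ + kt
Step 2: 1/[NOCl] = 1/0.818 + 1.6 × 28
Step 3: 1/[NOCl] = 1.222 + 44.8 = 46.02
Step 4: [NOCl] = 1/46.02 = 0.02173 M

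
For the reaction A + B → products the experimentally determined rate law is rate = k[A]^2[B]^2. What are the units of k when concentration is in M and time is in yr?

M⁻³·yr⁻¹

Step 1: Overall order = 2 + 2 = 4.
Step 2: rate has units M·yr⁻¹; [A]^2[B]^2 has units M^4.
Step 3: k = rate/([A]^2[B]^2), so units of k = M^(1-4)·yr⁻¹ = M⁻³·yr⁻¹.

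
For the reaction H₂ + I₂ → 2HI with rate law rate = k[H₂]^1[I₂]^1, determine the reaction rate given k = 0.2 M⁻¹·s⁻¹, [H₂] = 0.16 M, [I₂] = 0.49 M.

0.01568 M/s

Step 1: The rate law is rate = k[H₂]^1[I₂]^1
Step 2: Substitute: rate = 0.2 × (0.16)^1 × (0.49)^1
Step 3: rate = 0.2 × 0.16 × 0.49 = 0.01568 M/s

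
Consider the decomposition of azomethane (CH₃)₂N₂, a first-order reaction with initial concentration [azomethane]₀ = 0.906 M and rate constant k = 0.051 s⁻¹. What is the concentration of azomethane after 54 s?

0.05769 M

Step 1: For a first-order reaction: [azomethane] = [azomethane]₀ × e^(-kt)
Step 2: [azomethane] = 0.906 × e^(-0.051 × 54)
Step 3: [azomethane] = 0.906 × e^(-2.754)
Step 4: [azomethane] = 0.906 × 0.0636727 = 0.05769 M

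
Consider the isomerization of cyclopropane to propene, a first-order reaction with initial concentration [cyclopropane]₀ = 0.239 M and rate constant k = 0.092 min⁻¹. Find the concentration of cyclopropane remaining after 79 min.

0.0001667 M

Step 1: For a first-order reaction: [cyclopropane] = [cyclopropane]₀ × e^(-kt)
Step 2: [cyclopropane] = 0.239 × e^(-0.092 × 79)
Step 3: [cyclopropane] = 0.239 × e^(-7.268)
Step 4: [cyclopropane] = 0.239 × 0.000697506 = 0.0001667 M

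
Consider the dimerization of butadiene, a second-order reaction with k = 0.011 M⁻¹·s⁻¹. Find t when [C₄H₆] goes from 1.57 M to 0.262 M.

289.1 s

Step 1: For second-order: t = (1/[C₄H₆] - 1/[C₄H₆]₀)/k
Step 2: t = (1/0.262 - 1/1.57)/0.011
Step 3: t = (3.817 - 0.6369)/0.011
Step 4: t = 3.18/0.011 = 289.1 s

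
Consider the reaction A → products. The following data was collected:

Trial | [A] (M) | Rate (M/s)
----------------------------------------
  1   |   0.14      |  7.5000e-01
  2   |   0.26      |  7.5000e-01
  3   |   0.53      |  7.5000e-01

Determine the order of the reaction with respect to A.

zeroth order (0)

Step 1: Compare trials - when concentration changes, rate stays constant.
Step 2: rate₂/rate₁ = 7.5000e-01/7.5000e-01 = 1
Step 3: [A]₂/[A]₁ = 0.26/0.14 = 1.857
Step 4: Since rate ratio ≈ (conc ratio)^0, the reaction is zeroth order.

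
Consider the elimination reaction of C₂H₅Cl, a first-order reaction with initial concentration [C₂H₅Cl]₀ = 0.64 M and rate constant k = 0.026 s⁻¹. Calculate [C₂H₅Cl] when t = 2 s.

0.6076 M

Step 1: For a first-order reaction: [C₂H₅Cl] = [C₂H₅Cl]₀ × e^(-kt)
Step 2: [C₂H₅Cl] = 0.64 × e^(-0.026 × 2)
Step 3: [C₂H₅Cl] = 0.64 × e^(-0.052)
Step 4: [C₂H₅Cl] = 0.64 × 0.949329 = 0.6076 M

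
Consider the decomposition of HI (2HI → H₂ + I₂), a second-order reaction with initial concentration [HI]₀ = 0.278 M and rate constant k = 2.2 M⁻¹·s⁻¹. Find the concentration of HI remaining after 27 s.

0.01587 M

Step 1: For a second-order reaction: 1/[HI] = 1/[HI]₀ + kt
Step 2: 1/[HI] = 1/0.278 + 2.2 × 27
Step 3: 1/[HI] = 3.597 + 59.4 = 63
Step 4: [HI] = 1/63 = 0.01587 M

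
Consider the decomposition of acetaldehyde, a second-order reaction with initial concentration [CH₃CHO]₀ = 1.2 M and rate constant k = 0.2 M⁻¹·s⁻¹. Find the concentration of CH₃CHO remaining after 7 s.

0.4478 M

Step 1: For a second-order reaction: 1/[CH₃CHO] = 1/[CH₃CHO]₀ + kt
Step 2: 1/[CH₃CHO] = 1/1.2 + 0.2 × 7
Step 3: 1/[CH₃CHO] = 0.8333 + 1.4 = 2.233
Step 4: [CH₃CHO] = 1/2.233 = 0.4478 M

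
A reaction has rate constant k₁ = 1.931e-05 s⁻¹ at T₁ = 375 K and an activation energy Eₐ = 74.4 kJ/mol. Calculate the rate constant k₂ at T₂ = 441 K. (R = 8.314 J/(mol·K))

6.868e-04 s⁻¹

Step 1: Use the two-temperature Arrhenius form: ln(k₂/k₁) = -Eₐ/R × (1/T₂ - 1/T₁)
Step 2: Convert Eₐ to J/mol: 74.4 kJ/mol = 74400 J/mol
Step 3: 1/T₂ - 1/T₁ = 1/441 - 1/375 = -3.990930e-04 K⁻¹
Step 4: ln(k₂/k₁) = -74400/8.314 × -3.990930e-04 = 3.57139
Step 5: k₂ = k₁ × exp(3.57139) = 1.931e-05 × 3.55660e+01 = 6.868e-04 s⁻¹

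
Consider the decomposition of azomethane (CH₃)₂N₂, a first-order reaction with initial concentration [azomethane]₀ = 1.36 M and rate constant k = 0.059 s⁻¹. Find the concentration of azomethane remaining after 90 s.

0.006721 M

Step 1: For a first-order reaction: [azomethane] = [azomethane]₀ × e^(-kt)
Step 2: [azomethane] = 1.36 × e^(-0.059 × 90)
Step 3: [azomethane] = 1.36 × e^(-5.31)
Step 4: [azomethane] = 1.36 × 0.00494193 = 0.006721 M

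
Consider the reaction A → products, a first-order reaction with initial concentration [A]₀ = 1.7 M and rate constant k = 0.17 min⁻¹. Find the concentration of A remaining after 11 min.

0.262 M

Step 1: For a first-order reaction: [A] = [A]₀ × e^(-kt)
Step 2: [A] = 1.7 × e^(-0.17 × 11)
Step 3: [A] = 1.7 × e^(-1.87)
Step 4: [A] = 1.7 × 0.154124 = 0.262 M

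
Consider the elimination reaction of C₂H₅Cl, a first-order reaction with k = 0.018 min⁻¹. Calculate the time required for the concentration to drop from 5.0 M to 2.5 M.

38.51 min

Step 1: For first-order: t = ln([C₂H₅Cl]₀/[C₂H₅Cl])/k
Step 2: t = ln(5.0/2.5)/0.018
Step 3: t = ln(2)/0.018
Step 4: t = 0.6931/0.018 = 38.51 min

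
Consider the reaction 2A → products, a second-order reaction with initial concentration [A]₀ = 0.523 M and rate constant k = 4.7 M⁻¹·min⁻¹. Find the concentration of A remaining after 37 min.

0.005688 M

Step 1: For a second-order reaction: 1/[A] = 1/[A]₀ + kt
Step 2: 1/[A] = 1/0.523 + 4.7 × 37
Step 3: 1/[A] = 1.912 + 173.9 = 175.8
Step 4: [A] = 1/175.8 = 0.005688 M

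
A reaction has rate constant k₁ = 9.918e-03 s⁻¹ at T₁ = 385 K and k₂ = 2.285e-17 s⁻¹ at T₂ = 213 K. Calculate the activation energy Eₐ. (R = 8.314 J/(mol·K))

133.6 kJ/mol

Step 1: Use the two-temperature Arrhenius form: ln(k₂/k₁) = -Eₐ/R × (1/T₂ - 1/T₁)
Step 2: ln(k₂/k₁) = ln(2.285e-17/9.918e-03) = ln(2.30389e-15) = -33.7042
Step 3: 1/T₂ - 1/T₁ = 1/213 - 1/385 = 2.097433e-03 K⁻¹
Step 4: Eₐ = -R × ln(k₂/k₁) / (1/T₂ - 1/T₁) = -8.314 × -33.7042 / 2.097433e-03
Step 5: Eₐ = 1.3360e+05 J/mol = 133.6 kJ/mol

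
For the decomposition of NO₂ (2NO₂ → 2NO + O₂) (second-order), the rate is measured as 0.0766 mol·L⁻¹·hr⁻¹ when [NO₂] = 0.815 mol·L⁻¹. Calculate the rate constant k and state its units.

0.1153 (mol·L⁻¹)⁻¹·hr⁻¹

Step 1: rate = k[NO₂]^2, so k = rate / [NO₂]^2.
Step 2: k = 0.0766 / (0.815)^2 = 0.0766 / 0.6642.
Step 3: k = 0.1153 (mol·L⁻¹)⁻¹·hr⁻¹.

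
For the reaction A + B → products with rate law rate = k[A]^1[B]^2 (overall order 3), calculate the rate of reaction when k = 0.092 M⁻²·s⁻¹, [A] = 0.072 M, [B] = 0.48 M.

0.001526 M/s

Step 1: The rate law is rate = k[A]^1[B]^2, overall order = 1+2 = 3
Step 2: Substitute values: rate = 0.092 × (0.072)^1 × (0.48)^2
Step 3: rate = 0.092 × 0.072 × 0.2304 = 0.00152617 M/s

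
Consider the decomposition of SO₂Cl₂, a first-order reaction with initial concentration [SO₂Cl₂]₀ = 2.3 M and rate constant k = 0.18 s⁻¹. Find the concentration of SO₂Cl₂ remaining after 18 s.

0.09008 M

Step 1: For a first-order reaction: [SO₂Cl₂] = [SO₂Cl₂]₀ × e^(-kt)
Step 2: [SO₂Cl₂] = 2.3 × e^(-0.18 × 18)
Step 3: [SO₂Cl₂] = 2.3 × e^(-3.24)
Step 4: [SO₂Cl₂] = 2.3 × 0.0391639 = 0.09008 M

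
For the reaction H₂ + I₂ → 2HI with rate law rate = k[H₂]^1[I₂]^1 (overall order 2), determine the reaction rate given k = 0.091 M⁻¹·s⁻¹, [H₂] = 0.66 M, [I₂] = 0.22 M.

0.01321 M/s

Step 1: The rate law is rate = k[H₂]^1[I₂]^1, overall order = 1+1 = 2
Step 2: Substitute values: rate = 0.091 × (0.66)^1 × (0.22)^1
Step 3: rate = 0.091 × 0.66 × 0.22 = 0.0132132 M/s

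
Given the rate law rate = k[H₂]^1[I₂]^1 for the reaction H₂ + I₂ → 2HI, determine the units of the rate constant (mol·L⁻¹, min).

(mol·L⁻¹)⁻¹·min⁻¹

Step 1: Overall order = 1 + 1 = 2.
Step 2: rate has units mol·L⁻¹·min⁻¹; [H₂]^1[I₂]^1 has units (mol·L⁻¹)^2.
Step 3: k = rate/([H₂]^1[I₂]^1), so units of k = (mol·L⁻¹)^(1-2)·min⁻¹ = (mol·L⁻¹)⁻¹·min⁻¹.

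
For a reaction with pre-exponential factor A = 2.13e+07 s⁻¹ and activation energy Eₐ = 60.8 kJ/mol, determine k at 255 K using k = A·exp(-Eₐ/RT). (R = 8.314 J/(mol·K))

7.47e-06 s⁻¹

Step 1: Use the Arrhenius equation: k = A × exp(-Eₐ/RT)
Step 2: Convert Eₐ to J/mol: 60.8 kJ/mol = 60800 J/mol
Step 3: Calculate the exponent: -Eₐ/(RT) = -60800/(8.314 × 255) = -28.67830
Step 4: k = 2.13e+07 × exp(-28.67830)
Step 5: k = 2.13e+07 × 3.50891e-13 = 7.4740e-06 s⁻¹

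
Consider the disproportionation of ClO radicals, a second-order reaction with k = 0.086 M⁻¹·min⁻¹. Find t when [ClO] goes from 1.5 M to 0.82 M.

6.428 min

Step 1: For second-order: t = (1/[ClO] - 1/[ClO]₀)/k
Step 2: t = (1/0.82 - 1/1.5)/0.086
Step 3: t = (1.22 - 0.6667)/0.086
Step 4: t = 0.5528/0.086 = 6.428 min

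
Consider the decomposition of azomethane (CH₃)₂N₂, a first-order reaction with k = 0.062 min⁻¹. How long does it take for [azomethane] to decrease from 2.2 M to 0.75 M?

17.36 min

Step 1: For first-order: t = ln([azomethane]₀/[azomethane])/k
Step 2: t = ln(2.2/0.75)/0.062
Step 3: t = ln(2.933)/0.062
Step 4: t = 1.076/0.062 = 17.36 min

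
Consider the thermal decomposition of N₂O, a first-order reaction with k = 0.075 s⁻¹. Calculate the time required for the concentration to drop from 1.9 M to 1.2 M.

6.127 s

Step 1: For first-order: t = ln([N₂O]₀/[N₂O])/k
Step 2: t = ln(1.9/1.2)/0.075
Step 3: t = ln(1.583)/0.075
Step 4: t = 0.4595/0.075 = 6.127 s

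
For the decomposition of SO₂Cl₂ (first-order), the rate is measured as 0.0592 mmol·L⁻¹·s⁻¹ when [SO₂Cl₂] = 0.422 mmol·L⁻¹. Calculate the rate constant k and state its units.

0.1403 s⁻¹

Step 1: rate = k[SO₂Cl₂]^1, so k = rate / [SO₂Cl₂]^1.
Step 2: k = 0.0592 / (0.422)^1 = 0.0592 / 0.422.
Step 3: k = 0.1403 s⁻¹.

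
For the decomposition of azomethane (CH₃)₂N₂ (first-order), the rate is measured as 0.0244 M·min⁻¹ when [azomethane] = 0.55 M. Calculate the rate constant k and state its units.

0.04436 min⁻¹

Step 1: rate = k[azomethane]^1, so k = rate / [azomethane]^1.
Step 2: k = 0.0244 / (0.55)^1 = 0.0244 / 0.55.
Step 3: k = 0.04436 min⁻¹.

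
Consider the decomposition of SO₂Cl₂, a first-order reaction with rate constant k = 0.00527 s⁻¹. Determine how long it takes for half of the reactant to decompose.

131.5 s

Step 1: For a first-order reaction, t₁/₂ = ln(2)/k
Step 2: t₁/₂ = ln(2)/0.00527
Step 3: t₁/₂ = 0.6931/0.00527 = 131.5 s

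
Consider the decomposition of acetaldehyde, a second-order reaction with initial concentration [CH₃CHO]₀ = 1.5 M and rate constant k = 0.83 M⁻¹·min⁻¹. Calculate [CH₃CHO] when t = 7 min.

0.1544 M

Step 1: For a second-order reaction: 1/[CH₃CHO] = 1/[CH₃CHO]₀ + kt
Step 2: 1/[CH₃CHO] = 1/1.5 + 0.83 × 7
Step 3: 1/[CH₃CHO] = 0.6667 + 5.81 = 6.477
Step 4: [CH₃CHO] = 1/6.477 = 0.1544 M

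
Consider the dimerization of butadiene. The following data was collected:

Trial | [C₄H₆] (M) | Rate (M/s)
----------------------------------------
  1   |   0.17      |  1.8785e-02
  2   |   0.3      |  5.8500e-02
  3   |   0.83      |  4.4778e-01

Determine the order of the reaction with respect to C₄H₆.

second order (2)

Step 1: Compare trials to find order n where rate₂/rate₁ = ([C₄H₆]₂/[C₄H₆]₁)^n
Step 2: rate₂/rate₁ = 5.8500e-02/1.8785e-02 = 3.114
Step 3: [C₄H₆]₂/[C₄H₆]₁ = 0.3/0.17 = 1.765
Step 4: n = ln(3.114)/ln(1.765) = 2.00 ≈ 2
Step 5: The reaction is second order in C₄H₆.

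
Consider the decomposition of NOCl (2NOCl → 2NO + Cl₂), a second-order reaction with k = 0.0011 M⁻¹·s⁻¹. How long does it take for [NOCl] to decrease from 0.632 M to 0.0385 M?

2.217e+04 s

Step 1: For second-order: t = (1/[NOCl] - 1/[NOCl]₀)/k
Step 2: t = (1/0.0385 - 1/0.632)/0.0011
Step 3: t = (25.97 - 1.582)/0.0011
Step 4: t = 24.39/0.0011 = 2.217e+04 s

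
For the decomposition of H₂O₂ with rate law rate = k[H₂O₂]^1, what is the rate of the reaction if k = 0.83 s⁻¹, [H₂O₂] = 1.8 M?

1.494 M/s

Step 1: Identify the rate law: rate = k[H₂O₂]^1
Step 2: Substitute values: rate = 0.83 × (1.8)^1
Step 3: Calculate: rate = 0.83 × 1.8 = 1.494 M/s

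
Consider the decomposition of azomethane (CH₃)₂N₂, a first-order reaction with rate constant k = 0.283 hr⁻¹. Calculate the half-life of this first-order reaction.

2.449 hr

Step 1: For a first-order reaction, t₁/₂ = ln(2)/k
Step 2: t₁/₂ = ln(2)/0.283
Step 3: t₁/₂ = 0.6931/0.283 = 2.449 hr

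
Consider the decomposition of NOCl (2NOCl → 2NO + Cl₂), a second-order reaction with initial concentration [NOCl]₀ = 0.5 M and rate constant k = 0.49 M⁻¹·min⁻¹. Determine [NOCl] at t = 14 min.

0.1129 M

Step 1: For a second-order reaction: 1/[NOCl] = 1/[NOCl]₀ + kt
Step 2: 1/[NOCl] = 1/0.5 + 0.49 × 14
Step 3: 1/[NOCl] = 2 + 6.86 = 8.86
Step 4: [NOCl] = 1/8.86 = 0.1129 M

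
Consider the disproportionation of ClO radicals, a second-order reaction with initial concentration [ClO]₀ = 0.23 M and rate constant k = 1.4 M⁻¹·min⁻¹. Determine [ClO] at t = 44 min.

0.01516 M

Step 1: For a second-order reaction: 1/[ClO] = 1/[ClO]₀ + kt
Step 2: 1/[ClO] = 1/0.23 + 1.4 × 44
Step 3: 1/[ClO] = 4.348 + 61.6 = 65.95
Step 4: [ClO] = 1/65.95 = 0.01516 M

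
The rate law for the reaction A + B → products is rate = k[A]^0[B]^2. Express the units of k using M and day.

M⁻¹·day⁻¹

Step 1: Overall order = 0 + 2 = 2.
Step 2: rate has units M·day⁻¹; [A]^0[B]^2 has units M^2.
Step 3: k = rate/([A]^0[B]^2), so units of k = M^(1-2)·day⁻¹ = M⁻¹·day⁻¹.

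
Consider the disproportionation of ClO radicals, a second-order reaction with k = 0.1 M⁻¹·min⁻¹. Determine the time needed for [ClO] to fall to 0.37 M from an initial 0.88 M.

15.66 min

Step 1: For second-order: t = (1/[ClO] - 1/[ClO]₀)/k
Step 2: t = (1/0.37 - 1/0.88)/0.1
Step 3: t = (2.703 - 1.136)/0.1
Step 4: t = 1.566/0.1 = 15.66 min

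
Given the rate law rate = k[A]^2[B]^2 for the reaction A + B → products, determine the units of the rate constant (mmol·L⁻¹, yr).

(mmol·L⁻¹)⁻³·yr⁻¹

Step 1: Overall order = 2 + 2 = 4.
Step 2: rate has units mmol·L⁻¹·yr⁻¹; [A]^2[B]^2 has units (mmol·L⁻¹)^4.
Step 3: k = rate/([A]^2[B]^2), so units of k = (mmol·L⁻¹)^(1-4)·yr⁻¹ = (mmol·L⁻¹)⁻³·yr⁻¹.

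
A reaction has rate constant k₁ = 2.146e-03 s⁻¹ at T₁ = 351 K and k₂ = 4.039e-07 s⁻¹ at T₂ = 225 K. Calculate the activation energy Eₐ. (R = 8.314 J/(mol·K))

44.7 kJ/mol

Step 1: Use the two-temperature Arrhenius form: ln(k₂/k₁) = -Eₐ/R × (1/T₂ - 1/T₁)
Step 2: ln(k₂/k₁) = ln(4.039e-07/2.146e-03) = ln(0.000188211) = -8.57795
Step 3: 1/T₂ - 1/T₁ = 1/225 - 1/351 = 1.595442e-03 K⁻¹
Step 4: Eₐ = -R × ln(k₂/k₁) / (1/T₂ - 1/T₁) = -8.314 × -8.57795 / 1.595442e-03
Step 5: Eₐ = 4.4701e+04 J/mol = 44.7 kJ/mol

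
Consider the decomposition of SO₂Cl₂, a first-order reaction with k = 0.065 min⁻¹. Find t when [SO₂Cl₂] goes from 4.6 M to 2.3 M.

10.66 min

Step 1: For first-order: t = ln([SO₂Cl₂]₀/[SO₂Cl₂])/k
Step 2: t = ln(4.6/2.3)/0.065
Step 3: t = ln(2)/0.065
Step 4: t = 0.6931/0.065 = 10.66 min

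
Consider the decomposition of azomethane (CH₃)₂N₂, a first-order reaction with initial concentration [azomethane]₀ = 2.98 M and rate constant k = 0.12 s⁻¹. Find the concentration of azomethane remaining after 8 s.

1.141 M

Step 1: For a first-order reaction: [azomethane] = [azomethane]₀ × e^(-kt)
Step 2: [azomethane] = 2.98 × e^(-0.12 × 8)
Step 3: [azomethane] = 2.98 × e^(-0.96)
Step 4: [azomethane] = 2.98 × 0.382893 = 1.141 M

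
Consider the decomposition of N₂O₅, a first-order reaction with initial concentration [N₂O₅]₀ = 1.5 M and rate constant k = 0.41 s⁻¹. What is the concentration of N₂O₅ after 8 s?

0.05644 M

Step 1: For a first-order reaction: [N₂O₅] = [N₂O₅]₀ × e^(-kt)
Step 2: [N₂O₅] = 1.5 × e^(-0.41 × 8)
Step 3: [N₂O₅] = 1.5 × e^(-3.28)
Step 4: [N₂O₅] = 1.5 × 0.0376283 = 0.05644 M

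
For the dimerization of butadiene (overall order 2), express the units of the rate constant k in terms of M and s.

M⁻¹·s⁻¹

Step 1: For overall order n, rate = k × (concentration)^n.
Step 2: Rate has units M·s⁻¹; concentration term has units M^2.
Step 3: k = rate / (concentration)^n, so units of k = M^(1-2)·s⁻¹ = M⁻¹·s⁻¹.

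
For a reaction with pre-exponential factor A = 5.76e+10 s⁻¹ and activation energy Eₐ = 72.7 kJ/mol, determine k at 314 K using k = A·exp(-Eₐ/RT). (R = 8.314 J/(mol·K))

4.64e-02 s⁻¹

Step 1: Use the Arrhenius equation: k = A × exp(-Eₐ/RT)
Step 2: Convert Eₐ to J/mol: 72.7 kJ/mol = 72700 J/mol
Step 3: Calculate the exponent: -Eₐ/(RT) = -72700/(8.314 × 314) = -27.84805
Step 4: k = 5.76e+10 × exp(-27.84805)
Step 5: k = 5.76e+10 × 8.04907e-13 = 4.6363e-02 s⁻¹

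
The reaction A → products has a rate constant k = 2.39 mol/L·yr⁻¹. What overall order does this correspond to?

zeroth order (0)

Step 1: The units of k for an nth-order reaction are (concentration)^(1-n)·(time)⁻¹.
Step 2: Here k has units mol/L·yr⁻¹, so the concentration exponent is 1.
Step 3: 1 - n = 1 ⇒ n = 0. The reaction is zeroth order.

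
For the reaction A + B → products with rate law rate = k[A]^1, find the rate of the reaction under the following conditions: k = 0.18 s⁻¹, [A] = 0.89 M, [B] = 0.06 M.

0.1602 M/s

Step 1: The rate law is rate = k[A]^1
Step 2: Note that the rate does not depend on [B] (zero order in B).
Step 3: rate = 0.18 × (0.89)^1 = 0.1602 M/s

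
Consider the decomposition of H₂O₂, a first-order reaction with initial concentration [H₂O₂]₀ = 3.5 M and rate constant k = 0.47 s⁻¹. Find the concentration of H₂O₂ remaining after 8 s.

0.08149 M

Step 1: For a first-order reaction: [H₂O₂] = [H₂O₂]₀ × e^(-kt)
Step 2: [H₂O₂] = 3.5 × e^(-0.47 × 8)
Step 3: [H₂O₂] = 3.5 × e^(-3.76)
Step 4: [H₂O₂] = 3.5 × 0.0232837 = 0.08149 M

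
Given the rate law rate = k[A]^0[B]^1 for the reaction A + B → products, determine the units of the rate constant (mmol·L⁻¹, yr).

yr⁻¹

Step 1: Overall order = 0 + 1 = 1.
Step 2: rate has units mmol·L⁻¹·yr⁻¹; [A]^0[B]^1 has units (mmol·L⁻¹)^1.
Step 3: k = rate/([A]^0[B]^1), so units of k = (mmol·L⁻¹)^(1-1)·yr⁻¹ = yr⁻¹.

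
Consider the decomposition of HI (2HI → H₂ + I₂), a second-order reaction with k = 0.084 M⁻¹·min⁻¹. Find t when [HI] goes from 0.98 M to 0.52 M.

10.75 min

Step 1: For second-order: t = (1/[HI] - 1/[HI]₀)/k
Step 2: t = (1/0.52 - 1/0.98)/0.084
Step 3: t = (1.923 - 1.02)/0.084
Step 4: t = 0.9027/0.084 = 10.75 min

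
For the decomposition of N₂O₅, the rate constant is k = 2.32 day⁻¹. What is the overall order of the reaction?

first order (1)

Step 1: The units of k for an nth-order reaction are (concentration)^(1-n)·(time)⁻¹.
Step 2: Here k has units day⁻¹, so the concentration exponent is 0.
Step 3: 1 - n = 0 ⇒ n = 1. The reaction is first order.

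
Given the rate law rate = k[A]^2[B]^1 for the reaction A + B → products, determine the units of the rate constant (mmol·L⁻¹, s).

(mmol·L⁻¹)⁻²·s⁻¹

Step 1: Overall order = 2 + 1 = 3.
Step 2: rate has units mmol·L⁻¹·s⁻¹; [A]^2[B]^1 has units (mmol·L⁻¹)^3.
Step 3: k = rate/([A]^2[B]^1), so units of k = (mmol·L⁻¹)^(1-3)·s⁻¹ = (mmol·L⁻¹)⁻²·s⁻¹.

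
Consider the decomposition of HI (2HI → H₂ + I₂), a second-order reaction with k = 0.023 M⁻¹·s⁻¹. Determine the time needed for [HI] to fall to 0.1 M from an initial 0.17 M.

179 s

Step 1: For second-order: t = (1/[HI] - 1/[HI]₀)/k
Step 2: t = (1/0.1 - 1/0.17)/0.023
Step 3: t = (10 - 5.882)/0.023
Step 4: t = 4.118/0.023 = 179 s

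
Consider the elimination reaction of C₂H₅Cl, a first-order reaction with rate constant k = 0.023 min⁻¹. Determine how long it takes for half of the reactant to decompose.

30.14 min

Step 1: For a first-order reaction, t₁/₂ = ln(2)/k
Step 2: t₁/₂ = ln(2)/0.023
Step 3: t₁/₂ = 0.6931/0.023 = 30.14 min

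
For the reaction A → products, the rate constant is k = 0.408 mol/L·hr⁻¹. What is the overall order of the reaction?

zeroth order (0)

Step 1: The units of k for an nth-order reaction are (concentration)^(1-n)·(time)⁻¹.
Step 2: Here k has units mol/L·hr⁻¹, so the concentration exponent is 1.
Step 3: 1 - n = 1 ⇒ n = 0. The reaction is zeroth order.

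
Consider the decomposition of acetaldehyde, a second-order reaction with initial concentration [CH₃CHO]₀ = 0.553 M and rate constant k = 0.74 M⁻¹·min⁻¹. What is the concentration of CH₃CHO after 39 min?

0.03261 M

Step 1: For a second-order reaction: 1/[CH₃CHO] = 1/[CH₃CHO]₀ + kt
Step 2: 1/[CH₃CHO] = 1/0.553 + 0.74 × 39
Step 3: 1/[CH₃CHO] = 1.808 + 28.86 = 30.67
Step 4: [CH₃CHO] = 1/30.67 = 0.03261 M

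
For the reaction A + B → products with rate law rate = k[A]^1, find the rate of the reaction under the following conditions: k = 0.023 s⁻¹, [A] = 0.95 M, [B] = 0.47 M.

0.02185 M/s

Step 1: The rate law is rate = k[A]^1
Step 2: Note that the rate does not depend on [B] (zero order in B).
Step 3: rate = 0.023 × (0.95)^1 = 0.02185 M/s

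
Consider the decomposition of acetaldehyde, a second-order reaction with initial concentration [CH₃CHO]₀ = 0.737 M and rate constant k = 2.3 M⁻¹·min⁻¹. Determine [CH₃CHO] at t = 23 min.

0.01843 M

Step 1: For a second-order reaction: 1/[CH₃CHO] = 1/[CH₃CHO]₀ + kt
Step 2: 1/[CH₃CHO] = 1/0.737 + 2.3 × 23
Step 3: 1/[CH₃CHO] = 1.357 + 52.9 = 54.26
Step 4: [CH₃CHO] = 1/54.26 = 0.01843 M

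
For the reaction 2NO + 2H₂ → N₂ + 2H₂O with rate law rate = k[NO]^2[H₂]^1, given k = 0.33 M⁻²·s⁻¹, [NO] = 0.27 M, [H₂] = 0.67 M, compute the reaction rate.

0.01612 M/s

Step 1: The rate law is rate = k[NO]^2[H₂]^1
Step 2: Substitute: rate = 0.33 × (0.27)^2 × (0.67)^1
Step 3: rate = 0.33 × 0.0729 × 0.67 = 0.0161182 M/s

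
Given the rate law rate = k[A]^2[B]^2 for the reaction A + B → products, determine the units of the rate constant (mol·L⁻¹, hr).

(mol·L⁻¹)⁻³·hr⁻¹

Step 1: Overall order = 2 + 2 = 4.
Step 2: rate has units mol·L⁻¹·hr⁻¹; [A]^2[B]^2 has units (mol·L⁻¹)^4.
Step 3: k = rate/([A]^2[B]^2), so units of k = (mol·L⁻¹)^(1-4)·hr⁻¹ = (mol·L⁻¹)⁻³·hr⁻¹.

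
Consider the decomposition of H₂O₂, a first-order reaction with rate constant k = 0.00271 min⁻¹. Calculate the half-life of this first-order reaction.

255.8 min

Step 1: For a first-order reaction, t₁/₂ = ln(2)/k
Step 2: t₁/₂ = ln(2)/0.00271
Step 3: t₁/₂ = 0.6931/0.00271 = 255.8 min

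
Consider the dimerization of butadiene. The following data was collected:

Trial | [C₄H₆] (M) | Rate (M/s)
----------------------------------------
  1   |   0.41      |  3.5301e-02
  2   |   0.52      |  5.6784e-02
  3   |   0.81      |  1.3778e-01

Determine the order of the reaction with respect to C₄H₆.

second order (2)

Step 1: Compare trials to find order n where rate₂/rate₁ = ([C₄H₆]₂/[C₄H₆]₁)^n
Step 2: rate₂/rate₁ = 5.6784e-02/3.5301e-02 = 1.609
Step 3: [C₄H₆]₂/[C₄H₆]₁ = 0.52/0.41 = 1.268
Step 4: n = ln(1.609)/ln(1.268) = 2.00 ≈ 2
Step 5: The reaction is second order in C₄H₆.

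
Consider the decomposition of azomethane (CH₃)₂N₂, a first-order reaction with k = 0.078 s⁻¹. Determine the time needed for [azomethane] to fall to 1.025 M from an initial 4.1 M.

17.77 s

Step 1: For first-order: t = ln([azomethane]₀/[azomethane])/k
Step 2: t = ln(4.1/1.025)/0.078
Step 3: t = ln(4)/0.078
Step 4: t = 1.386/0.078 = 17.77 s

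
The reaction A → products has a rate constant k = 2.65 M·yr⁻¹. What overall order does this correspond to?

zeroth order (0)

Step 1: The units of k for an nth-order reaction are (concentration)^(1-n)·(time)⁻¹.
Step 2: Here k has units M·yr⁻¹, so the concentration exponent is 1.
Step 3: 1 - n = 1 ⇒ n = 0. The reaction is zeroth order.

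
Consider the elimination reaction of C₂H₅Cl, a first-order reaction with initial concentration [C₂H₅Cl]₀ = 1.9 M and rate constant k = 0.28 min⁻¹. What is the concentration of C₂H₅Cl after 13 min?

0.04988 M

Step 1: For a first-order reaction: [C₂H₅Cl] = [C₂H₅Cl]₀ × e^(-kt)
Step 2: [C₂H₅Cl] = 1.9 × e^(-0.28 × 13)
Step 3: [C₂H₅Cl] = 1.9 × e^(-3.64)
Step 4: [C₂H₅Cl] = 1.9 × 0.0262523 = 0.04988 M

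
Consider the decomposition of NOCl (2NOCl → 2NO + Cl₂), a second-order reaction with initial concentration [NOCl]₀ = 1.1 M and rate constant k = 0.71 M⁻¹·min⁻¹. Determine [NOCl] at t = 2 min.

0.4294 M

Step 1: For a second-order reaction: 1/[NOCl] = 1/[NOCl]₀ + kt
Step 2: 1/[NOCl] = 1/1.1 + 0.71 × 2
Step 3: 1/[NOCl] = 0.9091 + 1.42 = 2.329
Step 4: [NOCl] = 1/2.329 = 0.4294 M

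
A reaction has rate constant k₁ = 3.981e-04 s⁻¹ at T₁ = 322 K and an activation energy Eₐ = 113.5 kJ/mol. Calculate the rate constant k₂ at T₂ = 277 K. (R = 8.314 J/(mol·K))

4.062e-07 s⁻¹

Step 1: Use the two-temperature Arrhenius form: ln(k₂/k₁) = -Eₐ/R × (1/T₂ - 1/T₁)
Step 2: Convert Eₐ to J/mol: 113.5 kJ/mol = 113500 J/mol
Step 3: 1/T₂ - 1/T₁ = 1/277 - 1/322 = 5.045182e-04 K⁻¹
Step 4: ln(k₂/k₁) = -113500/8.314 × 5.045182e-04 = -6.88752
Step 5: k₂ = k₁ × exp(-6.88752) = 3.981e-04 × 1.02044e-03 = 4.062e-07 s⁻¹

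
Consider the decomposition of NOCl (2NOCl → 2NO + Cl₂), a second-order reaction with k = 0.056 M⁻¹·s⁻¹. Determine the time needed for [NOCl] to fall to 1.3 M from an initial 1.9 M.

4.338 s

Step 1: For second-order: t = (1/[NOCl] - 1/[NOCl]₀)/k
Step 2: t = (1/1.3 - 1/1.9)/0.056
Step 3: t = (0.7692 - 0.5263)/0.056
Step 4: t = 0.2429/0.056 = 4.338 s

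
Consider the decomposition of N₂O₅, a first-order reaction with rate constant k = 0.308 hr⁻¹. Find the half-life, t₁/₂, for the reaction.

2.25 hr

Step 1: For a first-order reaction, t₁/₂ = ln(2)/k
Step 2: t₁/₂ = ln(2)/0.308
Step 3: t₁/₂ = 0.6931/0.308 = 2.25 hr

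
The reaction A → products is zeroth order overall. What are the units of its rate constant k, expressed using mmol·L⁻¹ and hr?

mmol·L⁻¹·hr⁻¹

Step 1: For overall order n, rate = k × (concentration)^n.
Step 2: Rate has units mmol·L⁻¹·hr⁻¹; concentration term has units (mmol·L⁻¹)^0.
Step 3: k = rate / (concentration)^n, so units of k = (mmol·L⁻¹)^(1-0)·hr⁻¹ = mmol·L⁻¹·hr⁻¹.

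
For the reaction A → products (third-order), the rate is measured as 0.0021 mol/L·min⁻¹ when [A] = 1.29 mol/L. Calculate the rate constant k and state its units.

0.0009783 (mol/L)⁻²·min⁻¹

Step 1: rate = k[A]^3, so k = rate / [A]^3.
Step 2: k = 0.0021 / (1.29)^3 = 0.0021 / 2.147.
Step 3: k = 0.0009783 (mol/L)⁻²·min⁻¹.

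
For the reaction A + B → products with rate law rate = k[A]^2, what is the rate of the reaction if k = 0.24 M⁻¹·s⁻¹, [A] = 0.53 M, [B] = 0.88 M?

0.06742 M/s

Step 1: The rate law is rate = k[A]^2
Step 2: Note that the rate does not depend on [B] (zero order in B).
Step 3: rate = 0.24 × (0.53)^2 = 0.067416 M/s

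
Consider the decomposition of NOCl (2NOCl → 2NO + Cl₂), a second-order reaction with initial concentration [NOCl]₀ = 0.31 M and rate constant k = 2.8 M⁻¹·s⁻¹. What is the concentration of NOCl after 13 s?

0.02524 M

Step 1: For a second-order reaction: 1/[NOCl] = 1/[NOCl]₀ + kt
Step 2: 1/[NOCl] = 1/0.31 + 2.8 × 13
Step 3: 1/[NOCl] = 3.226 + 36.4 = 39.63
Step 4: [NOCl] = 1/39.63 = 0.02524 M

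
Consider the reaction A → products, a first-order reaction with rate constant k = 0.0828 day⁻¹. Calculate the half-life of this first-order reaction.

8.371 day

Step 1: For a first-order reaction, t₁/₂ = ln(2)/k
Step 2: t₁/₂ = ln(2)/0.0828
Step 3: t₁/₂ = 0.6931/0.0828 = 8.371 day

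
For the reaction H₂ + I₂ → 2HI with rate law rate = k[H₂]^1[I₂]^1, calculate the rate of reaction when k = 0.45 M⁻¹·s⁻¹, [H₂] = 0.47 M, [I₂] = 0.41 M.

0.08671 M/s

Step 1: The rate law is rate = k[H₂]^1[I₂]^1
Step 2: Substitute: rate = 0.45 × (0.47)^1 × (0.41)^1
Step 3: rate = 0.45 × 0.47 × 0.41 = 0.086715 M/s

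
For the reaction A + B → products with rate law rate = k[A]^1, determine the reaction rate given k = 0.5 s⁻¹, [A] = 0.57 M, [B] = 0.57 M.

0.285 M/s

Step 1: The rate law is rate = k[A]^1
Step 2: Note that the rate does not depend on [B] (zero order in B).
Step 3: rate = 0.5 × (0.57)^1 = 0.285 M/s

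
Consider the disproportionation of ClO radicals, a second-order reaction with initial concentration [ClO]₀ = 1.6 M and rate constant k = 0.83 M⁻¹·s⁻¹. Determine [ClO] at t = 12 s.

0.09447 M

Step 1: For a second-order reaction: 1/[ClO] = 1/[ClO]₀ + kt
Step 2: 1/[ClO] = 1/1.6 + 0.83 × 12
Step 3: 1/[ClO] = 0.625 + 9.96 = 10.58
Step 4: [ClO] = 1/10.58 = 0.09447 M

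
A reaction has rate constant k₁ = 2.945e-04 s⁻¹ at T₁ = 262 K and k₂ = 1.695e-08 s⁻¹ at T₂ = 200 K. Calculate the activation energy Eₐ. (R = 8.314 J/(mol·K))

68.6 kJ/mol

Step 1: Use the two-temperature Arrhenius form: ln(k₂/k₁) = -Eₐ/R × (1/T₂ - 1/T₁)
Step 2: ln(k₂/k₁) = ln(1.695e-08/2.945e-04) = ln(5.75552e-05) = -9.76277
Step 3: 1/T₂ - 1/T₁ = 1/200 - 1/262 = 1.183206e-03 K⁻¹
Step 4: Eₐ = -R × ln(k₂/k₁) / (1/T₂ - 1/T₁) = -8.314 × -9.76277 / 1.183206e-03
Step 5: Eₐ = 6.8600e+04 J/mol = 68.6 kJ/mol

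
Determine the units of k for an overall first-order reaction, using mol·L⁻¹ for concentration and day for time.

day⁻¹

Step 1: For overall order n, rate = k × (concentration)^n.
Step 2: Rate has units mol·L⁻¹·day⁻¹; concentration term has units (mol·L⁻¹)^1.
Step 3: k = rate / (concentration)^n, so units of k = (mol·L⁻¹)^(1-1)·day⁻¹ = day⁻¹.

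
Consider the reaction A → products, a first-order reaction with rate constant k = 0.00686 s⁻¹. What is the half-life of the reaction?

101 s

Step 1: For a first-order reaction, t₁/₂ = ln(2)/k
Step 2: t₁/₂ = ln(2)/0.00686
Step 3: t₁/₂ = 0.6931/0.00686 = 101 s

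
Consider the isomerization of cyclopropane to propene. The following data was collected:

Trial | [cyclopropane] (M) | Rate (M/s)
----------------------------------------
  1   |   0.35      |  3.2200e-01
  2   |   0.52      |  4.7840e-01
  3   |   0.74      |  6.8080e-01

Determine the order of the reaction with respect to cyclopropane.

first order (1)

Step 1: Compare trials to find order n where rate₂/rate₁ = ([cyclopropane]₂/[cyclopropane]₁)^n
Step 2: rate₂/rate₁ = 4.7840e-01/3.2200e-01 = 1.486
Step 3: [cyclopropane]₂/[cyclopropane]₁ = 0.52/0.35 = 1.486
Step 4: n = ln(1.486)/ln(1.486) = 1.00 ≈ 1
Step 5: The reaction is first order in cyclopropane.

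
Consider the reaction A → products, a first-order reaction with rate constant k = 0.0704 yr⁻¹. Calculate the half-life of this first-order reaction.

9.846 yr

Step 1: For a first-order reaction, t₁/₂ = ln(2)/k
Step 2: t₁/₂ = ln(2)/0.0704
Step 3: t₁/₂ = 0.6931/0.0704 = 9.846 yr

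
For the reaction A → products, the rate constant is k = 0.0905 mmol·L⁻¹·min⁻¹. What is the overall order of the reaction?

zeroth order (0)

Step 1: The units of k for an nth-order reaction are (concentration)^(1-n)·(time)⁻¹.
Step 2: Here k has units mmol·L⁻¹·min⁻¹, so the concentration exponent is 1.
Step 3: 1 - n = 1 ⇒ n = 0. The reaction is zeroth order.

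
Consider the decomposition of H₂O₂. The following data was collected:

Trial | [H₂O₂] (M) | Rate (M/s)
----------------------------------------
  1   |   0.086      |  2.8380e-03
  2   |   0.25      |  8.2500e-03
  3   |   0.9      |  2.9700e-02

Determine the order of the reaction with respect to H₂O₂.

first order (1)

Step 1: Compare trials to find order n where rate₂/rate₁ = ([H₂O₂]₂/[H₂O₂]₁)^n
Step 2: rate₂/rate₁ = 8.2500e-03/2.8380e-03 = 2.907
Step 3: [H₂O₂]₂/[H₂O₂]₁ = 0.25/0.086 = 2.907
Step 4: n = ln(2.907)/ln(2.907) = 1.00 ≈ 1
Step 5: The reaction is first order in H₂O₂.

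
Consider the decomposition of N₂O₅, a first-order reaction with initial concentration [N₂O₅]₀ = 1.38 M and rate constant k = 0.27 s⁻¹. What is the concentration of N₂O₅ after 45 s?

7.298e-06 M

Step 1: For a first-order reaction: [N₂O₅] = [N₂O₅]₀ × e^(-kt)
Step 2: [N₂O₅] = 1.38 × e^(-0.27 × 45)
Step 3: [N₂O₅] = 1.38 × e^(-12.15)
Step 4: [N₂O₅] = 1.38 × 5.28837e-06 = 7.298e-06 M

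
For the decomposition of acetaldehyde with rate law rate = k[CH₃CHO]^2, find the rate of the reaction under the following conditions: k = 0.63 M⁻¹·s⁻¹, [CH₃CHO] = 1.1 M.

0.7623 M/s

Step 1: Identify the rate law: rate = k[CH₃CHO]^2
Step 2: Substitute values: rate = 0.63 × (1.1)^2
Step 3: Calculate: rate = 0.63 × 1.21 = 0.7623 M/s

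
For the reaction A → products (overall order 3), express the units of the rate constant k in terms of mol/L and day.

(mol/L)⁻²·day⁻¹

Step 1: For overall order n, rate = k × (concentration)^n.
Step 2: Rate has units mol/L·day⁻¹; concentration term has units (mol/L)^3.
Step 3: k = rate / (concentration)^n, so units of k = (mol/L)^(1-3)·day⁻¹ = (mol/L)⁻²·day⁻¹.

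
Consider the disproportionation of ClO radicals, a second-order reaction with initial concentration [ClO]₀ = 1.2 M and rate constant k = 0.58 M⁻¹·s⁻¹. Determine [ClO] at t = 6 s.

0.2318 M

Step 1: For a second-order reaction: 1/[ClO] = 1/[ClO]₀ + kt
Step 2: 1/[ClO] = 1/1.2 + 0.58 × 6
Step 3: 1/[ClO] = 0.8333 + 3.48 = 4.313
Step 4: [ClO] = 1/4.313 = 0.2318 M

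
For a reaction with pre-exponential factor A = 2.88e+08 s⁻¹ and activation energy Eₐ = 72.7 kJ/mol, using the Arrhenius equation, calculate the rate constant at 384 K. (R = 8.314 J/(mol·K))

3.71e-02 s⁻¹

Step 1: Use the Arrhenius equation: k = A × exp(-Eₐ/RT)
Step 2: Convert Eₐ to J/mol: 72.7 kJ/mol = 72700 J/mol
Step 3: Calculate the exponent: -Eₐ/(RT) = -72700/(8.314 × 384) = -22.77158
Step 4: k = 2.88e+08 × exp(-22.77158)
Step 5: k = 2.88e+08 × 1.28952e-10 = 3.7138e-02 s⁻¹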